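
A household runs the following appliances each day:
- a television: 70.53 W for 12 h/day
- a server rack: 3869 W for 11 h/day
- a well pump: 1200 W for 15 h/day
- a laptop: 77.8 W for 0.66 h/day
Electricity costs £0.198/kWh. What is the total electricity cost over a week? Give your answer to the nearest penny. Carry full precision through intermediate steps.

television: 70.53 W × 12 h × 7 d = 5,925 Wh = 5.925 kWh
server rack: 3869 W × 11 h × 7 d = 297,913 Wh = 297.9 kWh
well pump: 1200 W × 15 h × 7 d = 126,000 Wh = 126 kWh
laptop: 77.8 W × 0.66 h × 7 d = 359 Wh = 0.3594 kWh
Total energy = 5.925 + 297.9 + 126 + 0.3594 = 430.2 kWh
Cost = 430.2 kWh × £0.198 = £85.18

£85.18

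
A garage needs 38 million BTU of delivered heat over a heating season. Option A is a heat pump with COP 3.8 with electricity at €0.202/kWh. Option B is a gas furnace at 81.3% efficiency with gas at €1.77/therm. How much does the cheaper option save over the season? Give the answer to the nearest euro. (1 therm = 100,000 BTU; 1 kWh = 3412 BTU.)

Heat load = 38 × 10⁶ BTU = 38,000,000 BTU
Gas: input = 38,000,000 / 0.813 = 46,740,467 BTU = 467.4 therm → 467.4 × €1.77 = €827.31
Heat pump: 38,000,000 BTU / 3412 = 11,140 kWh heat; / 3.8 = 2,931 kWh in → × €0.202 = €592.03
Difference = |€827.31 − €592.03| = €235.28 ≈ €235

€235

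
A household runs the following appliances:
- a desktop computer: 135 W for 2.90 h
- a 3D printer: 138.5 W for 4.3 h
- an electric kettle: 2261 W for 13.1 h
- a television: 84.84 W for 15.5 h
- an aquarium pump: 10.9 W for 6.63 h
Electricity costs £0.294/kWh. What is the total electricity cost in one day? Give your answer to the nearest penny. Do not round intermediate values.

desktop computer: 135 W × 2.90 h = 392 Wh = 0.3915 kWh
3D printer: 138.5 W × 4.3 h = 596 Wh = 0.5955 kWh
electric kettle: 2261 W × 13.1 h = 29,619 Wh = 29.62 kWh
television: 84.84 W × 15.5 h = 1,315 Wh = 1.315 kWh
aquarium pump: 10.9 W × 6.63 h = 72 Wh = 0.07227 kWh
Total energy = 0.3915 + 0.5955 + 29.62 + 1.315 + 0.07227 = 31.99 kWh
Cost = 31.99 kWh × £0.294 = £9.41

£9.41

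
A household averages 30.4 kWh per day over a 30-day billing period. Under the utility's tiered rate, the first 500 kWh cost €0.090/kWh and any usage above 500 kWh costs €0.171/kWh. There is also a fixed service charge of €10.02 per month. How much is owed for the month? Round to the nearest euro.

Usage = 30.4 kWh/day × 30 days = 912 kWh
First 500 kWh × €0.090 = €45.00
Remaining 412 kWh × €0.171 = €70.45
Energy charge = €115.45; + service €10.02 = €125.47 ≈ €125

€125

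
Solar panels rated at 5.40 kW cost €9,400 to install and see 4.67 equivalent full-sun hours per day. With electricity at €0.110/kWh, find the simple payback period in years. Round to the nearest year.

9 years

Daily generation = 5.40 kW × 4.67 h = 25.22 kWh
Annual generation = 25.22 × 365 = 9204.6 kWh
Annual savings = 9204.6 × €0.110 = €1,012.50
Payback = €9,400 / €1,012.50 = 9.28 years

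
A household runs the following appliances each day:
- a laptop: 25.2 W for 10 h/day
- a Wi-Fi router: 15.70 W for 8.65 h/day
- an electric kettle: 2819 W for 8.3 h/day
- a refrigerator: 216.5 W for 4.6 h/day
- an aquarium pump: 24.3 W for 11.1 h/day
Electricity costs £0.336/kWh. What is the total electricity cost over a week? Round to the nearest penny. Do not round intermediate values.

£58.92

laptop: 25.2 W × 10 h × 7 d = 1,764 Wh = 1.764 kWh
Wi-Fi router: 15.70 W × 8.65 h × 7 d = 951 Wh = 0.9506 kWh
electric kettle: 2819 W × 8.3 h × 7 d = 163,784 Wh = 163.8 kWh
refrigerator: 216.5 W × 4.6 h × 7 d = 6,971 Wh = 6.971 kWh
aquarium pump: 24.3 W × 11.1 h × 7 d = 1,888 Wh = 1.888 kWh
Total energy = 1.764 + 0.9506 + 163.8 + 6.971 + 1.888 = 175.4 kWh
Cost = 175.4 kWh × £0.336 = £58.92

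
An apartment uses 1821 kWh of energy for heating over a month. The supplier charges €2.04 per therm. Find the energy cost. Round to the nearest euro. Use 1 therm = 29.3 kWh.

1821 kWh × (0.03413 therm/kWh) = 62.15 therm
Cost = 62.15 therm × €2.04/therm = €126.79 ≈ €127

€127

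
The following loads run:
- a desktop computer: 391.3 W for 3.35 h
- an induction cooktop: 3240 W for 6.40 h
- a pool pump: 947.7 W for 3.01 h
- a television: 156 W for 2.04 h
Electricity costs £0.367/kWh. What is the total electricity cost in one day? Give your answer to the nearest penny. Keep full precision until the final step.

£9.25

desktop computer: 391.3 W × 3.35 h = 1,311 Wh = 1.311 kWh
induction cooktop: 3240 W × 6.40 h = 20,736 Wh = 20.74 kWh
pool pump: 947.7 W × 3.01 h = 2,853 Wh = 2.853 kWh
television: 156 W × 2.04 h = 318 Wh = 0.3182 kWh
Total energy = 1.311 + 20.74 + 2.853 + 0.3182 = 25.22 kWh
Cost = 25.22 kWh × £0.367 = £9.25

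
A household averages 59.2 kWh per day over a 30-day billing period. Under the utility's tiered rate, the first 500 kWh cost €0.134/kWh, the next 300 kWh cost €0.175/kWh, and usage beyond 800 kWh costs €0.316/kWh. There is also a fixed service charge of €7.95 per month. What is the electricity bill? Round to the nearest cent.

€435.87

Usage = 59.2 kWh/day × 30 days = 1776 kWh
First 500 kWh × €0.134 = €67.00
Next 300 kWh × €0.175 = €52.50
Remaining 976 kWh × €0.316 = €308.42
Energy charge = €427.92; + service €7.95 = €435.87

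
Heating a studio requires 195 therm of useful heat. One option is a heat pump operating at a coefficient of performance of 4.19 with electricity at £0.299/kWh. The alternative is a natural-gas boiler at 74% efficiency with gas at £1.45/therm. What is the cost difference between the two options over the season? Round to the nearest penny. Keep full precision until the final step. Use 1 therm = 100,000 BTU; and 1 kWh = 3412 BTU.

Heat load = 195 therm × 100,000 = 19,500,000 BTU
Gas: input = 19,500,000 / 0.74 = 26,351,351 BTU = 263.5 therm → 263.5 × £1.45 = £382.09
Heat pump: 19,500,000 BTU / 3412 = 5,715 kWh heat; / 4.19 = 1,364 kWh in → × £0.299 = £407.83
Difference = |£382.09 − £407.83| = £25.74

£25.74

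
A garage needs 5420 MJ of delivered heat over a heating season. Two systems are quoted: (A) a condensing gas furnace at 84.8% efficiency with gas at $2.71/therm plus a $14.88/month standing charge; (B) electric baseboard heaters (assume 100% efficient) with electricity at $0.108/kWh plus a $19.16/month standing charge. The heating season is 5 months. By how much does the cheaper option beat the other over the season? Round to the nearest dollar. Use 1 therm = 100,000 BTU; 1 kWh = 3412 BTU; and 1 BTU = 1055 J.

Heat load = 5420 MJ = 5,420,000,000 J / 1055 = 5,137,441 BTU
Gas: input = 5,137,441 / 0.848 = 6,058,303 BTU = 60.58 therm → 60.58 × $2.71 = $164.18; + 5 × $14.88 standing = $238.58
Electric: 5,137,441 BTU / 3412 = 1,506 kWh → × $0.108 = $162.62; + 5 × $19.16 standing = $258.42
Difference = |$238.58 − $258.42| = $19.84 ≈ $20

$20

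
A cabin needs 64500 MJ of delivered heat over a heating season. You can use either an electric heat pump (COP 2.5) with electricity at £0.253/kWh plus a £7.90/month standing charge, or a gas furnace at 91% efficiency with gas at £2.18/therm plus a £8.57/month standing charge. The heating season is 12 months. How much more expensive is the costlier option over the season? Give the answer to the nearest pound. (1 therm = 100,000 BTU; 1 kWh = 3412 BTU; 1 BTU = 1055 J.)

Heat load = 64500 MJ = 64,500,000,000 J / 1055 = 61,137,441 BTU
Gas: input = 61,137,441 / 0.91 = 67,184,001 BTU = 671.8 therm → 671.8 × £2.18 = £1,464.61; + 12 × £8.57 standing = £1,567.45
Heat pump: 61,137,441 BTU / 3412 = 17,920 kWh heat; / 2.5 = 7,167 kWh in → × £0.253 = £1,813.34; + 12 × £7.90 standing = £1,908.14
Difference = |£1,567.45 − £1,908.14| = £340.69 ≈ £341

£341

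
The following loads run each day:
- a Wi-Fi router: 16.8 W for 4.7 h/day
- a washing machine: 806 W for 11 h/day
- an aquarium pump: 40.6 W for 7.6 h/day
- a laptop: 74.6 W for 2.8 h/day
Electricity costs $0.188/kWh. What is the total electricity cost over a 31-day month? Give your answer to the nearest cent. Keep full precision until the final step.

$55.15

Wi-Fi router: 16.8 W × 4.7 h × 31 d = 2,448 Wh = 2.448 kWh
washing machine: 806 W × 11 h × 31 d = 274,846 Wh = 274.8 kWh
aquarium pump: 40.6 W × 7.6 h × 31 d = 9,565 Wh = 9.565 kWh
laptop: 74.6 W × 2.8 h × 31 d = 6,475 Wh = 6.475 kWh
Total energy = 2.448 + 274.8 + 9.565 + 6.475 = 293.3 kWh
Cost = 293.3 kWh × $0.188 = $55.15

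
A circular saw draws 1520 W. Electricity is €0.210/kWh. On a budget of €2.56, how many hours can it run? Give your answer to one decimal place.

Energy budget = €2.56 / €0.210 per kWh = 12.19 kWh = 12,190 Wh
Runtime = 12,190 Wh / 1520 W = 8.02 h

8.0 h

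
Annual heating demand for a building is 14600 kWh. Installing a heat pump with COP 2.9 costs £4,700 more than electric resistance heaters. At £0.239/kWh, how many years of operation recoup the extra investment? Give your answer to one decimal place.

2.1 years

Resistance: 14600 kWh × £0.239 = £3,489.40/yr
Heat pump: 14600 / 2.9 = 5034 kWh in → × £0.239 = £1,203.24/yr
Annual savings = £2,286.16
Payback = £4,700 / £2,286.16 = 2.06 years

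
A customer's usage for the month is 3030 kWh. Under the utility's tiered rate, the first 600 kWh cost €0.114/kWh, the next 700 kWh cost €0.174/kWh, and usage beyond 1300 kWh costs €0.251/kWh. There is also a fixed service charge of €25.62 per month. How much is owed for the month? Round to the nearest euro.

€650

First 600 kWh × €0.114 = €68.40
Next 700 kWh × €0.174 = €121.80
Remaining 1730 kWh × €0.251 = €434.23
Energy charge = €624.43; + service €25.62 = €650.05 ≈ €650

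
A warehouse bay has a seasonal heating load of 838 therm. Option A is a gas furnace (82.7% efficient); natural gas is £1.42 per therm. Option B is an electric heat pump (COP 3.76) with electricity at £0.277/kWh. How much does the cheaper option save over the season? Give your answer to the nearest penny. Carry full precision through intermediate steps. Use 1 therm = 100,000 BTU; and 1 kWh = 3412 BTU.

£370.48

Heat load = 838 therm × 100,000 = 83,800,000 BTU
Gas: input = 83,800,000 / 0.827 = 101,330,109 BTU = 1,013 therm → 1,013 × £1.42 = £1,438.89
Heat pump: 83,800,000 BTU / 3412 = 24,560 kWh heat; / 3.76 = 6,532 kWh in → × £0.277 = £1,809.37
Difference = |£1,438.89 − £1,809.37| = £370.48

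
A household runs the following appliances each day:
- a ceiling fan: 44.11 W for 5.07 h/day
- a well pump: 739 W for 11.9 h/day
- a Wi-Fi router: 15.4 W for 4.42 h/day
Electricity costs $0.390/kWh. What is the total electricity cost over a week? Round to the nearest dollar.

$25

ceiling fan: 44.11 W × 5.07 h × 7 d = 1,565 Wh = 1.565 kWh
well pump: 739 W × 11.9 h × 7 d = 61,559 Wh = 61.56 kWh
Wi-Fi router: 15.4 W × 4.42 h × 7 d = 476 Wh = 0.4765 kWh
Total energy = 1.565 + 61.56 + 0.4765 = 63.6 kWh
Cost = 63.6 kWh × $0.390 = $24.80 ≈ $25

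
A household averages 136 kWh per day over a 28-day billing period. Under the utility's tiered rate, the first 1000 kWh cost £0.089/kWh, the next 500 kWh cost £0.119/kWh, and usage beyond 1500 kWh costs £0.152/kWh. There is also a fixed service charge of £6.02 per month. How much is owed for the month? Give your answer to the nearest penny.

£505.34

Usage = 136 kWh/day × 28 days = 3808 kWh
First 1000 kWh × £0.089 = £89.00
Next 500 kWh × £0.119 = £59.50
Remaining 2308 kWh × £0.152 = £350.82
Energy charge = £499.32; + service £6.02 = £505.34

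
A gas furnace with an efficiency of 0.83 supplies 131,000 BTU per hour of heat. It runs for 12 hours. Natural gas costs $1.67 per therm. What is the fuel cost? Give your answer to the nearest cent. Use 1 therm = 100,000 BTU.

$31.63

Heat delivered = 131,000 BTU/h × 12 h = 1,572,000 BTU
Gas input = 1,572,000 / 0.83 = 1,893,976 BTU
= 1,893,976 / 100,000 = 18.94 therm
Cost = 18.94 × $1.67/therm = $31.63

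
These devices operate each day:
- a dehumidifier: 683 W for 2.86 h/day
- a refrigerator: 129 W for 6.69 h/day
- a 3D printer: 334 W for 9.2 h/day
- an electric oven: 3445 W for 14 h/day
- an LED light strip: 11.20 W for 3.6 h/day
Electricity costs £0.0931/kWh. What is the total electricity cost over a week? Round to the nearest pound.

dehumidifier: 683 W × 2.86 h × 7 d = 13,674 Wh = 13.67 kWh
refrigerator: 129 W × 6.69 h × 7 d = 6,041 Wh = 6.041 kWh
3D printer: 334 W × 9.2 h × 7 d = 21,510 Wh = 21.51 kWh
electric oven: 3445 W × 14 h × 7 d = 337,610 Wh = 337.6 kWh
LED light strip: 11.20 W × 3.6 h × 7 d = 282 Wh = 0.2822 kWh
Total energy = 13.67 + 6.041 + 21.51 + 337.6 + 0.2822 = 379.1 kWh
Cost = 379.1 kWh × £0.0931 = £35.30 ≈ £35

£35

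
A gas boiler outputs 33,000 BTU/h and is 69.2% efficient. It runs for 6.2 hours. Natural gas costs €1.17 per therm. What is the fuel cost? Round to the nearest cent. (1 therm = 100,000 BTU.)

€3.46

Heat delivered = 33,000 BTU/h × 6.2 h = 204,600 BTU
Gas input = 204,600 / 0.692 = 295,665 BTU
= 295,665 / 100,000 = 2.957 therm
Cost = 2.957 × €1.17/therm = €3.46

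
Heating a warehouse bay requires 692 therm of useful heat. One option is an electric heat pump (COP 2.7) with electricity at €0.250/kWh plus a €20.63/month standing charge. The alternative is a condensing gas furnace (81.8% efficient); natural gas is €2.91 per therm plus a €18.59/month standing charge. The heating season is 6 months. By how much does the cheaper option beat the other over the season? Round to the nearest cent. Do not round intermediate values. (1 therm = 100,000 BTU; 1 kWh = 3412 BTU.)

Heat load = 692 therm × 100,000 = 69,200,000 BTU
Gas: input = 69,200,000 / 0.818 = 84,596,577 BTU = 846 therm → 846 × €2.91 = €2,461.76; + 6 × €18.59 standing = €2,573.30
Heat pump: 69,200,000 BTU / 3412 = 20,280 kWh heat; / 2.7 = 7,512 kWh in → × €0.250 = €1,877.90; + 6 × €20.63 standing = €2,001.68
Difference = |€2,573.30 − €2,001.68| = €571.62

€571.62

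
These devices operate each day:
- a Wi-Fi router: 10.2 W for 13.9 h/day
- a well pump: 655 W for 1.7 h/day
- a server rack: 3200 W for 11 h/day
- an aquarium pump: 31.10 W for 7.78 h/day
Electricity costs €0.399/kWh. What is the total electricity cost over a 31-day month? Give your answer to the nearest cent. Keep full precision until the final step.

€453.91

Wi-Fi router: 10.2 W × 13.9 h × 31 d = 4,395 Wh = 4.395 kWh
well pump: 655 W × 1.7 h × 31 d = 34,518 Wh = 34.52 kWh
server rack: 3200 W × 11 h × 31 d = 1,091,200 Wh = 1,091 kWh
aquarium pump: 31.10 W × 7.78 h × 31 d = 7,501 Wh = 7.501 kWh
Total energy = 4.395 + 34.52 + 1,091 + 7.501 = 1,138 kWh
Cost = 1,138 kWh × €0.399 = €453.91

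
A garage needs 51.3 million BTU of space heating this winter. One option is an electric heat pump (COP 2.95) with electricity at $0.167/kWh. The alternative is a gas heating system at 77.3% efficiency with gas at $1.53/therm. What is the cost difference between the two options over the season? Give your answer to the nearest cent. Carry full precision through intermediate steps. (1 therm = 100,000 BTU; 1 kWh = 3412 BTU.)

$164.24

Heat load = 51.3 × 10⁶ BTU = 51,300,000 BTU
Gas: input = 51,300,000 / 0.773 = 66,364,812 BTU = 663.6 therm → 663.6 × $1.53 = $1,015.38
Heat pump: 51,300,000 BTU / 3412 = 15,040 kWh heat; / 2.95 = 5,097 kWh in → × $0.167 = $851.14
Difference = |$1,015.38 − $851.14| = $164.24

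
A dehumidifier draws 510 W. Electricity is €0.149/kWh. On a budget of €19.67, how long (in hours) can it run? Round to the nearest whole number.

Energy budget = €19.67 / €0.149 per kWh = 132 kWh = 132,013 Wh
Runtime = 132,013 Wh / 510 W = 258.8 h

259 h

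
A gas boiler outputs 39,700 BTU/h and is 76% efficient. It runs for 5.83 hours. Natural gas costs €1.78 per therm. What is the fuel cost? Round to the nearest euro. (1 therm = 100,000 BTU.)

Heat delivered = 39,700 BTU/h × 5.83 h = 231,451 BTU
Gas input = 231,451 / 0.76 = 304,541 BTU
= 304,541 / 100,000 = 3.045 therm
Cost = 3.045 × €1.78/therm = €5.42 ≈ €5

€5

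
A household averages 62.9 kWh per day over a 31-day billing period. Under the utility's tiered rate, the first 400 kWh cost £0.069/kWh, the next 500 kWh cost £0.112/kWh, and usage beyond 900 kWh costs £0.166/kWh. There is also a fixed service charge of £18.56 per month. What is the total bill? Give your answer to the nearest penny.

£276.44

Usage = 62.9 kWh/day × 31 days = 1949.9 kWh
First 400 kWh × £0.069 = £27.60
Next 500 kWh × £0.112 = £56.00
Remaining 1049.9 kWh × £0.166 = £174.28
Energy charge = £257.88; + service £18.56 = £276.44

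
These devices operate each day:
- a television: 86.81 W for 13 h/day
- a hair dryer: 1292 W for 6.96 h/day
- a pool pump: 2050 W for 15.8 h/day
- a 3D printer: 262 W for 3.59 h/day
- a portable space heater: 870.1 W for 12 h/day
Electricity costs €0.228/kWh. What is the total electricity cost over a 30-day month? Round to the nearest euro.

€369

television: 86.81 W × 13 h × 30 d = 33,856 Wh = 33.86 kWh
hair dryer: 1292 W × 6.96 h × 30 d = 269,770 Wh = 269.8 kWh
pool pump: 2050 W × 15.8 h × 30 d = 971,700 Wh = 971.7 kWh
3D printer: 262 W × 3.59 h × 30 d = 28,217 Wh = 28.22 kWh
portable space heater: 870.1 W × 12 h × 30 d = 313,236 Wh = 313.2 kWh
Total energy = 33.86 + 269.8 + 971.7 + 28.22 + 313.2 = 1,617 kWh
Cost = 1,617 kWh × €0.228 = €368.63 ≈ €369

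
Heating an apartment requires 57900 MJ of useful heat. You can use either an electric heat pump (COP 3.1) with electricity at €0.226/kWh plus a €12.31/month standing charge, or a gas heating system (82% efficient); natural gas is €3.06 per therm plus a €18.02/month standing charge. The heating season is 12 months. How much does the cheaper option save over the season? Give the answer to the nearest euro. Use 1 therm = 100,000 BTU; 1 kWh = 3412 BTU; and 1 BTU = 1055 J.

€944

Heat load = 57900 MJ = 57,900,000,000 J / 1055 = 54,881,517 BTU
Gas: input = 54,881,517 / 0.82 = 66,928,679 BTU = 669.3 therm → 669.3 × €3.06 = €2,048.02; + 12 × €18.02 standing = €2,264.26
Heat pump: 54,881,517 BTU / 3412 = 16,080 kWh heat; / 3.1 = 5,189 kWh in → × €0.226 = €1,172.64; + 12 × €12.31 standing = €1,320.36
Difference = |€2,264.26 − €1,320.36| = €943.90 ≈ €944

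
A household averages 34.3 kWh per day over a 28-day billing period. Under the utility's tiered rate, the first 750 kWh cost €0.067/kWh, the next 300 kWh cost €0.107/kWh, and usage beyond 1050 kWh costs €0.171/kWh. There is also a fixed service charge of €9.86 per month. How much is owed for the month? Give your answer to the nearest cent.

Usage = 34.3 kWh/day × 28 days = 960.4 kWh
First 750 kWh × €0.067 = €50.25
Next 210.4 kWh × €0.107 = €22.51
Remaining tier: 0 kWh (not reached)
Energy charge = €72.76; + service €9.86 = €82.62

€82.62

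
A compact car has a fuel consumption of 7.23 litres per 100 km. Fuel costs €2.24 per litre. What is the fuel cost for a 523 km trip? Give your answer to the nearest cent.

Fuel = 7.23 L/100 km × 523 km / 100 = 37.81 L
Cost = 37.81 L × €2.24/L = €84.70

€84.70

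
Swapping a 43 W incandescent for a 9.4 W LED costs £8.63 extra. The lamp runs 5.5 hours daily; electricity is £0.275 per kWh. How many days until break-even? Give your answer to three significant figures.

Power saved = 43 − 9.4 = 33.6 W
Daily energy saved = 33.6 W × 5.5 h = 184.8 Wh = 0.1848 kWh
Daily savings = 0.1848 × £0.275 = £0.0508
Payback = £8.63 / £0.0508 per day = 169.8 days

170 days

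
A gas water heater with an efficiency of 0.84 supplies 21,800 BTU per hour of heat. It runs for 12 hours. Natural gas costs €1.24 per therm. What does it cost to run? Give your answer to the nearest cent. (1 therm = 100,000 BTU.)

Heat delivered = 21,800 BTU/h × 12 h = 261,600 BTU
Gas input = 261,600 / 0.84 = 311,429 BTU
= 311,429 / 100,000 = 3.114 therm
Cost = 3.114 × €1.24/therm = €3.86

€3.86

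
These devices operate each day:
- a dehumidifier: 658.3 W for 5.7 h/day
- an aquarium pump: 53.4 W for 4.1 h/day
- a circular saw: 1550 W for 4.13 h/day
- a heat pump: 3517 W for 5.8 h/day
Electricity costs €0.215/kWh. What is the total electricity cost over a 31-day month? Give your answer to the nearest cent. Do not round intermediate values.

dehumidifier: 658.3 W × 5.7 h × 31 d = 116,322 Wh = 116.3 kWh
aquarium pump: 53.4 W × 4.1 h × 31 d = 6,787 Wh = 6.787 kWh
circular saw: 1550 W × 4.13 h × 31 d = 198,446 Wh = 198.4 kWh
heat pump: 3517 W × 5.8 h × 31 d = 632,357 Wh = 632.4 kWh
Total energy = 116.3 + 6.787 + 198.4 + 632.4 = 953.9 kWh
Cost = 953.9 kWh × €0.215 = €205.09

€205.09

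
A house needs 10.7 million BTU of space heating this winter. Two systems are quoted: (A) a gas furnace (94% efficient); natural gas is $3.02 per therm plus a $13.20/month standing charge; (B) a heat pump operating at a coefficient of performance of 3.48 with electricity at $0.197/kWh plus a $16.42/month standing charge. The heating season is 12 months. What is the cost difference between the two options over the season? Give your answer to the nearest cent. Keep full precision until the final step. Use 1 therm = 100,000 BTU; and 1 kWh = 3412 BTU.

$127.60

Heat load = 10.7 × 10⁶ BTU = 10,700,000 BTU
Gas: input = 10,700,000 / 0.940 = 11,382,979 BTU = 113.8 therm → 113.8 × $3.02 = $343.77; + 12 × $13.20 standing = $502.17
Heat pump: 10,700,000 BTU / 3412 = 3,136 kWh heat; / 3.48 = 901.1 kWh in → × $0.197 = $177.53; + 12 × $16.42 standing = $374.57
Difference = |$502.17 − $374.57| = $127.60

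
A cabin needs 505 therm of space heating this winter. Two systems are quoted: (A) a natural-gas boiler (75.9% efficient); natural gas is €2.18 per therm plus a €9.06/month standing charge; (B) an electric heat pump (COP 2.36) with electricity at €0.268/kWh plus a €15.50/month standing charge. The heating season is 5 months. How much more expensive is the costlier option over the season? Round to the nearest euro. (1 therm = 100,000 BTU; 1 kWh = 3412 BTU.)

€262

Heat load = 505 therm × 100,000 = 50,500,000 BTU
Gas: input = 50,500,000 / 0.759 = 66,534,914 BTU = 665.3 therm → 665.3 × €2.18 = €1,450.46; + 5 × €9.06 standing = €1,495.76
Heat pump: 50,500,000 BTU / 3412 = 14,800 kWh heat; / 2.36 = 6,271 kWh in → × €0.268 = €1,680.76; + 5 × €15.50 standing = €1,758.26
Difference = |€1,495.76 − €1,758.26| = €262.50 ≈ €262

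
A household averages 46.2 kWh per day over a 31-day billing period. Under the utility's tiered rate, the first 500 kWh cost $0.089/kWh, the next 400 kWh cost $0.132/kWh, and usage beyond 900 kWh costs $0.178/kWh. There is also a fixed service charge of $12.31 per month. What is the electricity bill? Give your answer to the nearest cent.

Usage = 46.2 kWh/day × 31 days = 1432.2 kWh
First 500 kWh × $0.089 = $44.50
Next 400 kWh × $0.132 = $52.80
Remaining 532.2 kWh × $0.178 = $94.73
Energy charge = $192.03; + service $12.31 = $204.34

$204.34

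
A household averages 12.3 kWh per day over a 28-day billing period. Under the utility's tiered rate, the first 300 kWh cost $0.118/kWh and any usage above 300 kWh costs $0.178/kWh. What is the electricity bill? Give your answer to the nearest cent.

$43.30

Usage = 12.3 kWh/day × 28 days = 344.4 kWh
First 300 kWh × $0.118 = $35.40
Remaining 44.4 kWh × $0.178 = $7.90
Total = $43.30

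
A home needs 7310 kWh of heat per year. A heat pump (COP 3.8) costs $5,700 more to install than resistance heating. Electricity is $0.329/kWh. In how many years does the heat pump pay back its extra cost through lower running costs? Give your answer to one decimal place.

Resistance: 7310 kWh × $0.329 = $2,404.99/yr
Heat pump: 7310 / 3.8 = 1924 kWh in → × $0.329 = $632.89/yr
Annual savings = $1,772.10
Payback = $5,700 / $1,772.10 = 3.22 years

3.2 years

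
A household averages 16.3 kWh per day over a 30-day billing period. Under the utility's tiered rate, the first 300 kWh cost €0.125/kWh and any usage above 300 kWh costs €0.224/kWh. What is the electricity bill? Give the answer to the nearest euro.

€80

Usage = 16.3 kWh/day × 30 days = 489 kWh
First 300 kWh × €0.125 = €37.50
Remaining 189 kWh × €0.224 = €42.34
Total = €79.84 ≈ €80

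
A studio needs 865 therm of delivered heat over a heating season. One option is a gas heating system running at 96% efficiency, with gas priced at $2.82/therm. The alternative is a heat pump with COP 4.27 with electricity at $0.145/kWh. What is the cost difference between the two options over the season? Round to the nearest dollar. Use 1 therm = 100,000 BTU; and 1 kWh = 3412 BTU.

Heat load = 865 therm × 100,000 = 86,500,000 BTU
Gas: input = 86,500,000 / 0.96 = 90,104,167 BTU = 901 therm → 901 × $2.82 = $2,540.94
Heat pump: 86,500,000 BTU / 3412 = 25,350 kWh heat; / 4.27 = 5,937 kWh in → × $0.145 = $860.89
Difference = |$2,540.94 − $860.89| = $1,680.05 ≈ $1680

$1680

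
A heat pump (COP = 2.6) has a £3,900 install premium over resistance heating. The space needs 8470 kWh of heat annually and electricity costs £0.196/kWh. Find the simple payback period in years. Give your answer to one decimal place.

3.8 years

Resistance: 8470 kWh × £0.196 = £1,660.12/yr
Heat pump: 8470 / 2.6 = 3258 kWh in → × £0.196 = £638.51/yr
Annual savings = £1,021.61
Payback = £3,900 / £1,021.61 = 3.82 years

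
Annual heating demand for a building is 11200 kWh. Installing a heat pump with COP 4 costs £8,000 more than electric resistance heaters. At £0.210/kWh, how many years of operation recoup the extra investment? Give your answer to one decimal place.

Resistance: 11200 kWh × £0.210 = £2,352.00/yr
Heat pump: 11200 / 4 = 2800 kWh in → × £0.210 = £588.00/yr
Annual savings = £1,764.00
Payback = £8,000 / £1,764.00 = 4.54 years

4.5 years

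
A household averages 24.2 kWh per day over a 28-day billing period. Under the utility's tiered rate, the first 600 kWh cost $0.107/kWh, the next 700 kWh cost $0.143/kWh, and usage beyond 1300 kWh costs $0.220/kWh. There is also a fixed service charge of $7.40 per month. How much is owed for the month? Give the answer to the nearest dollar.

$83

Usage = 24.2 kWh/day × 28 days = 677.6 kWh
First 600 kWh × $0.107 = $64.20
Next 77.6 kWh × $0.143 = $11.10
Remaining tier: 0 kWh (not reached)
Energy charge = $75.30; + service $7.40 = $82.70 ≈ $83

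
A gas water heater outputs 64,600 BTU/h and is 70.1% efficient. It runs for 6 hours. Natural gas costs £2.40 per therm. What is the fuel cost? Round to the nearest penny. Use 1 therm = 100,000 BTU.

£13.27

Heat delivered = 64,600 BTU/h × 6 h = 387,600 BTU
Gas input = 387,600 / 0.701 = 552,924 BTU
= 552,924 / 100,000 = 5.529 therm
Cost = 5.529 × £2.40/therm = £13.27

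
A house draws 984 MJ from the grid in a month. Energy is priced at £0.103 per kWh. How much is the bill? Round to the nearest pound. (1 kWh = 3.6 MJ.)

984 MJ × (0.27778 kWh/MJ) = 273.3 kWh
Cost = 273.3 kWh × £0.103/kWh = £28.15 ≈ £28

£28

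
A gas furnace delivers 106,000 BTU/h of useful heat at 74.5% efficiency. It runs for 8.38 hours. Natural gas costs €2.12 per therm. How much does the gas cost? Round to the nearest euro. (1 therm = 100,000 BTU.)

€25

Heat delivered = 106,000 BTU/h × 8.38 h = 888,280 BTU
Gas input = 888,280 / 0.745 = 1,192,322 BTU
= 1,192,322 / 100,000 = 11.92 therm
Cost = 11.92 × €2.12/therm = €25.28 ≈ €25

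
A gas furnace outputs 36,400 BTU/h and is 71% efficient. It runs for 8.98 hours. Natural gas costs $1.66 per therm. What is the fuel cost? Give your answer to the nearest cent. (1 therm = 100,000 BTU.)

$7.64

Heat delivered = 36,400 BTU/h × 8.98 h = 326,872 BTU
Gas input = 326,872 / 0.710 = 460,383 BTU
= 460,383 / 100,000 = 4.604 therm
Cost = 4.604 × $1.66/therm = $7.64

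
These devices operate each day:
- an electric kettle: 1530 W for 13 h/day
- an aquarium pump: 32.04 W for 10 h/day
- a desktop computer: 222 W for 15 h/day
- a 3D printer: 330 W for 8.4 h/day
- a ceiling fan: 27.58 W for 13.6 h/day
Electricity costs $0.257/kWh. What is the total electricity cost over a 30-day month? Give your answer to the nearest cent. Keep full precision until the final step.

electric kettle: 1530 W × 13 h × 30 d = 596,700 Wh = 596.7 kWh
aquarium pump: 32.04 W × 10 h × 30 d = 9,612 Wh = 9.612 kWh
desktop computer: 222 W × 15 h × 30 d = 99,900 Wh = 99.9 kWh
3D printer: 330 W × 8.4 h × 30 d = 83,160 Wh = 83.16 kWh
ceiling fan: 27.58 W × 13.6 h × 30 d = 11,253 Wh = 11.25 kWh
Total energy = 596.7 + 9.612 + 99.9 + 83.16 + 11.25 = 800.6 kWh
Cost = 800.6 kWh × $0.257 = $205.76

$205.76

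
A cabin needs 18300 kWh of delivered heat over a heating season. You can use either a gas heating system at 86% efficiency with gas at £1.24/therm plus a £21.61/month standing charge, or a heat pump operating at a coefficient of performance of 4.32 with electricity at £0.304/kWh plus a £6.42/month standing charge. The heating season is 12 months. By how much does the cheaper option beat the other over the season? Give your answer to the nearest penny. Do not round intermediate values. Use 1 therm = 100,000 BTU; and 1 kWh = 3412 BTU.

Heat load = 18300 kWh × 3412 = 62,439,600 BTU
Gas: input = 62,439,600 / 0.86 = 72,604,186 BTU = 726 therm → 726 × £1.24 = £900.29; + 12 × £21.61 standing = £1,159.61
Heat pump: 62,439,600 BTU / 3412 = 18,300 kWh heat; / 4.32 = 4,236 kWh in → × £0.304 = £1,287.78; + 12 × £6.42 standing = £1,364.82
Difference = |£1,159.61 − £1,364.82| = £205.21

£205.21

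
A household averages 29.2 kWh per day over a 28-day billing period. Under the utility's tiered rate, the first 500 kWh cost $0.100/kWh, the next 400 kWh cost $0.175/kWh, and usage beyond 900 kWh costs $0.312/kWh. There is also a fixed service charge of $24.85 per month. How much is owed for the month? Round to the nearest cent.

Usage = 29.2 kWh/day × 28 days = 817.6 kWh
First 500 kWh × $0.100 = $50.00
Next 317.6 kWh × $0.175 = $55.58
Remaining tier: 0 kWh (not reached)
Energy charge = $105.58; + service $24.85 = $130.43

$130.43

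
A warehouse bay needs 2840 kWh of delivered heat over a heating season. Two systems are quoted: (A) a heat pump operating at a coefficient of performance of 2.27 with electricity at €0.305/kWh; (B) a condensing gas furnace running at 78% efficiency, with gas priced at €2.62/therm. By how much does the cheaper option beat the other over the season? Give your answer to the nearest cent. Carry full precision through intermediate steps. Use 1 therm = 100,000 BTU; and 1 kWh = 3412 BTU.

Heat load = 2840 kWh × 3412 = 9,690,080 BTU
Gas: input = 9,690,080 / 0.78 = 12,423,179 BTU = 124.2 therm → 124.2 × €2.62 = €325.49
Heat pump: 9,690,080 BTU / 3412 = 2,840 kWh heat; / 2.27 = 1,251 kWh in → × €0.305 = €381.59
Difference = |€325.49 − €381.59| = €56.10

€56.10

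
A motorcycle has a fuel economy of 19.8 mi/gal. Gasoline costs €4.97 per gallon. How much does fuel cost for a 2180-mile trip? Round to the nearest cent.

€547.20

Fuel = 2180 mi / 19.8 mpg = 110.1 gal
Cost = 110.1 gal × €4.97/gal = €547.20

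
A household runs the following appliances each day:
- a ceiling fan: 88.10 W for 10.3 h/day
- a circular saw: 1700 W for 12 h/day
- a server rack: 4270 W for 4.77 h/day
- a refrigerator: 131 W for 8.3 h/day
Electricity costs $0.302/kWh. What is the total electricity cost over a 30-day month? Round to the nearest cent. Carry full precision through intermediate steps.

$387.43

ceiling fan: 88.10 W × 10.3 h × 30 d = 27,223 Wh = 27.22 kWh
circular saw: 1700 W × 12 h × 30 d = 612,000 Wh = 612 kWh
server rack: 4270 W × 4.77 h × 30 d = 611,037 Wh = 611 kWh
refrigerator: 131 W × 8.3 h × 30 d = 32,619 Wh = 32.62 kWh
Total energy = 27.22 + 612 + 611 + 32.62 = 1,283 kWh
Cost = 1,283 kWh × $0.302 = $387.43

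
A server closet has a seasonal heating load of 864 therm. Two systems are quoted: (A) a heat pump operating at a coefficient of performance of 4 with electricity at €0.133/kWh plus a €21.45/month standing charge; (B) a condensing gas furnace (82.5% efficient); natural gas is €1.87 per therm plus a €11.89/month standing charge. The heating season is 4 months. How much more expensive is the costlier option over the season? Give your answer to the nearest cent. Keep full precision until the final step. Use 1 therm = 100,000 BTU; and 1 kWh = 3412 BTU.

Heat load = 864 therm × 100,000 = 86,400,000 BTU
Gas: input = 86,400,000 / 0.825 = 104,727,273 BTU = 1,047 therm → 1,047 × €1.87 = €1,958.40; + 4 × €11.89 standing = €2,005.96
Heat pump: 86,400,000 BTU / 3412 = 25,320 kWh heat; / 4 = 6,331 kWh in → × €0.133 = €841.97; + 4 × €21.45 standing = €927.77
Difference = |€2,005.96 − €927.77| = €1,078.19

€1078.19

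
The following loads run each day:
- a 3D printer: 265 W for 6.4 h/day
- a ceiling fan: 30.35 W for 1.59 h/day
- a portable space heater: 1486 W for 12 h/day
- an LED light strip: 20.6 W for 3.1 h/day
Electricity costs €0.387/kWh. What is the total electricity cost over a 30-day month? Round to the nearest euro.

3D printer: 265 W × 6.4 h × 30 d = 50,880 Wh = 50.88 kWh
ceiling fan: 30.35 W × 1.59 h × 30 d = 1,448 Wh = 1.448 kWh
portable space heater: 1486 W × 12 h × 30 d = 534,960 Wh = 535 kWh
LED light strip: 20.6 W × 3.1 h × 30 d = 1,916 Wh = 1.916 kWh
Total energy = 50.88 + 1.448 + 535 + 1.916 = 589.2 kWh
Cost = 589.2 kWh × €0.387 = €228.02 ≈ €228

€228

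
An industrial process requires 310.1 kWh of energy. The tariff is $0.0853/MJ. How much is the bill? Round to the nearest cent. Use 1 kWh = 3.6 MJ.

310.1 kWh × (3.6 MJ/kWh) = 1,116 MJ
Cost = 1,116 MJ × $0.0853/MJ = $95.23

$95.23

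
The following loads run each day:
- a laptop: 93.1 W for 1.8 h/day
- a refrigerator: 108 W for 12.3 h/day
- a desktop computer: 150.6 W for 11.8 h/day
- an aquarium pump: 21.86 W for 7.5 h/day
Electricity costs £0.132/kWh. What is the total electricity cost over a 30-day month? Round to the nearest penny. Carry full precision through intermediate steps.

£13.61

laptop: 93.1 W × 1.8 h × 30 d = 5,027 Wh = 5.027 kWh
refrigerator: 108 W × 12.3 h × 30 d = 39,852 Wh = 39.85 kWh
desktop computer: 150.6 W × 11.8 h × 30 d = 53,312 Wh = 53.31 kWh
aquarium pump: 21.86 W × 7.5 h × 30 d = 4,918 Wh = 4.918 kWh
Total energy = 5.027 + 39.85 + 53.31 + 4.918 = 103.1 kWh
Cost = 103.1 kWh × £0.132 = £13.61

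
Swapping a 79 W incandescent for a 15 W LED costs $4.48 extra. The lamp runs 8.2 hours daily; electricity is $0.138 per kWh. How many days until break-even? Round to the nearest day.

62 days

Power saved = 79 − 15 = 64 W
Daily energy saved = 64 W × 8.2 h = 524.8 Wh = 0.5248 kWh
Daily savings = 0.5248 × $0.138 = $0.0724
Payback = $4.48 / $0.0724 per day = 61.86 days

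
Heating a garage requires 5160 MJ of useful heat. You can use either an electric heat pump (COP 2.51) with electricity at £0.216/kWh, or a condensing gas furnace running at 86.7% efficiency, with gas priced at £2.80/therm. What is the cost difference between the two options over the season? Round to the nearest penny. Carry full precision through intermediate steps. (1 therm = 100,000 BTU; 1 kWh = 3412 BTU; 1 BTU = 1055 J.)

Heat load = 5160 MJ = 5,160,000,000 J / 1055 = 4,890,995 BTU
Gas: input = 4,890,995 / 0.867 = 5,641,286 BTU = 56.41 therm → 56.41 × £2.80 = £157.96
Heat pump: 4,890,995 BTU / 3412 = 1,433 kWh heat; / 2.51 = 571.1 kWh in → × £0.216 = £123.36
Difference = |£157.96 − £123.36| = £34.60

£34.60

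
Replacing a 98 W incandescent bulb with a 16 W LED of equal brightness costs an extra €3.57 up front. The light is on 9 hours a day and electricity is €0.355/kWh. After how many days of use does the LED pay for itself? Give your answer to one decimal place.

Power saved = 98 − 16 = 82 W
Daily energy saved = 82 W × 9 h = 738 Wh = 0.738 kWh
Daily savings = 0.738 × €0.355 = €0.2620
Payback = €3.57 / €0.2620 per day = 13.63 days

13.6 days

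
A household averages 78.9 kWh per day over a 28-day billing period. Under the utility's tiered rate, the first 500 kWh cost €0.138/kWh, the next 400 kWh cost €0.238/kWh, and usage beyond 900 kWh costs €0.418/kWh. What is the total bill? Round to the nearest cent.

Usage = 78.9 kWh/day × 28 days = 2209.2 kWh
First 500 kWh × €0.138 = €69.00
Next 400 kWh × €0.238 = €95.20
Remaining 1309.2 kWh × €0.418 = €547.25
Total = €711.45

€711.45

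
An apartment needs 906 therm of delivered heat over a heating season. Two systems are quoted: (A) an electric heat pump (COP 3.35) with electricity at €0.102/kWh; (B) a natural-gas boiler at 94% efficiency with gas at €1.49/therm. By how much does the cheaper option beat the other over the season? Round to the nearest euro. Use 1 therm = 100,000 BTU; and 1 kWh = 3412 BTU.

Heat load = 906 therm × 100,000 = 90,600,000 BTU
Gas: input = 90,600,000 / 0.94 = 96,382,979 BTU = 963.8 therm → 963.8 × €1.49 = €1,436.11
Heat pump: 90,600,000 BTU / 3412 = 26,550 kWh heat; / 3.35 = 7,926 kWh in → × €0.102 = €808.49
Difference = |€1,436.11 − €808.49| = €627.62 ≈ €628

€628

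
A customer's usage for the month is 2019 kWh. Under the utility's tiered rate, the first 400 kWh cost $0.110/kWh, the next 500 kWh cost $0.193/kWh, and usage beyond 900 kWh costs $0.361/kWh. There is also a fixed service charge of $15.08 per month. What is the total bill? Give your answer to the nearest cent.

$559.54

First 400 kWh × $0.110 = $44.00
Next 500 kWh × $0.193 = $96.50
Remaining 1119 kWh × $0.361 = $403.96
Energy charge = $544.46; + service $15.08 = $559.54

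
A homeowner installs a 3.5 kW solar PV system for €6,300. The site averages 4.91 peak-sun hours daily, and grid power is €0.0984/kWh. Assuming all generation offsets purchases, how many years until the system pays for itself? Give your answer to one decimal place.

Daily generation = 3.5 kW × 4.91 h = 17.19 kWh
Annual generation = 17.19 × 365 = 6272.5 kWh
Annual savings = 6272.5 × €0.0984 = €617.22
Payback = €6,300 / €617.22 = 10.2 years

10.2 years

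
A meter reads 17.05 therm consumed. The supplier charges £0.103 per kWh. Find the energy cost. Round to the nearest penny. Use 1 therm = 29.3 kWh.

17.05 therm × (29.3 kWh/therm) = 499.6 kWh
Cost = 499.6 kWh × £0.103/kWh = £51.46

£51.46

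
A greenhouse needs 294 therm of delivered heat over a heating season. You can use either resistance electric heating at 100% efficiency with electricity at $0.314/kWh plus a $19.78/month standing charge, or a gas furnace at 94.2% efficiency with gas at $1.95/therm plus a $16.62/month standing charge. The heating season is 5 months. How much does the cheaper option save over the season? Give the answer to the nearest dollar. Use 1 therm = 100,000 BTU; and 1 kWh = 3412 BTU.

$2113

Heat load = 294 therm × 100,000 = 29,400,000 BTU
Gas: input = 29,400,000 / 0.942 = 31,210,191 BTU = 312.1 therm → 312.1 × $1.95 = $608.60; + 5 × $16.62 standing = $691.70
Electric: 29,400,000 BTU / 3412 = 8,617 kWh → × $0.314 = $2,705.63; + 5 × $19.78 standing = $2,804.53
Difference = |$691.70 − $2,804.53| = $2,112.83 ≈ $2113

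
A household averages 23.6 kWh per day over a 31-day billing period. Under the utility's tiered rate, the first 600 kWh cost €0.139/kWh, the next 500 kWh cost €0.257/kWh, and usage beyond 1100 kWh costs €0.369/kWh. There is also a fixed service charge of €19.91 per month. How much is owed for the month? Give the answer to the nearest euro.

Usage = 23.6 kWh/day × 31 days = 731.6 kWh
First 600 kWh × €0.139 = €83.40
Next 131.6 kWh × €0.257 = €33.82
Remaining tier: 0 kWh (not reached)
Energy charge = €117.22; + service €19.91 = €137.13 ≈ €137

€137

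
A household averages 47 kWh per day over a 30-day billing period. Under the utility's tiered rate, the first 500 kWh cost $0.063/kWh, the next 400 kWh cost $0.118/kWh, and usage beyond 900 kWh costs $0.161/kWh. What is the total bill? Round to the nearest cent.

$160.81

Usage = 47 kWh/day × 30 days = 1410 kWh
First 500 kWh × $0.063 = $31.50
Next 400 kWh × $0.118 = $47.20
Remaining 510 kWh × $0.161 = $82.11
Total = $160.81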